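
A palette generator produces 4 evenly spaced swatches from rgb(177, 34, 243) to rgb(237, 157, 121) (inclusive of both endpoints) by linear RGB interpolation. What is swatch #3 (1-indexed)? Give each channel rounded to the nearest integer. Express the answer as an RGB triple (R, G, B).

With 4 swatches and endpoints inclusive, swatch 3 sits at t = (3 − 1)/(4 − 1) = 2/3 ≈ 0.6667.
R = 177 + 0.6667 × (237 − 177) = 217.002 → 217
G = 34 + 0.6667 × (157 − 34) = 116.004 → 116
B = 243 + 0.6667 × (121 − 243) = 161.663 → 162

(217, 116, 162)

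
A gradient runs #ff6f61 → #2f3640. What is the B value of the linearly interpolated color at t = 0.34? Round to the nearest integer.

86

B₁ = 97 (from #ff6f61), B₂ = 64 (from #2f3640).
B = 97 + 0.34 × (64 − 97) = 85.78 → 86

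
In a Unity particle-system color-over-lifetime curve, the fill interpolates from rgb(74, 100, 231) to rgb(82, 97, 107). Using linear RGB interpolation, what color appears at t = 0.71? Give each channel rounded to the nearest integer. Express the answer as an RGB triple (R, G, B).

(80, 98, 143)

R = 74 + 0.71 × (82 − 74) = 74 + 0.71 × 8 = 79.68 → 80
G = 100 + 0.71 × (97 − 100) = 100 + 0.71 × -3 = 97.87 → 98
B = 231 + 0.71 × (107 − 231) = 231 + 0.71 × -124 = 142.96 → 143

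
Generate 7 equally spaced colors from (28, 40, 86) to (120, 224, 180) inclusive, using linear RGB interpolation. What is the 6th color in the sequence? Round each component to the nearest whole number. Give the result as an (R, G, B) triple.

(105, 193, 164)

With 7 swatches and endpoints inclusive, swatch 6 sits at t = (6 − 1)/(7 − 1) = 5/6 ≈ 0.8333.
R = 28 + 0.8333 × (120 − 28) = 104.664 → 105
G = 40 + 0.8333 × (224 − 40) = 193.327 → 193
B = 86 + 0.8333 × (180 − 86) = 164.33 → 164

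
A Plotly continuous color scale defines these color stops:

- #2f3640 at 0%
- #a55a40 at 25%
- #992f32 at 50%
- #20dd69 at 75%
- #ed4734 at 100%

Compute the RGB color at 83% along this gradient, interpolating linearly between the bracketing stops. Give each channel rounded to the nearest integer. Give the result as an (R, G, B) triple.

83% lies between the 75% and 100% stops, so the local fraction is t = (83 − 75)/(100 − 75) = 8/25 ≈ 0.32.
#20dd69 → (32, 221, 105); #ed4734 → (237, 71, 52).
R = 32 + 0.32 × (237 − 32) = 97.6 → 98
G = 221 + 0.32 × (71 − 221) = 173 → 173
B = 105 + 0.32 × (52 − 105) = 88.04 → 88

(98, 173, 88)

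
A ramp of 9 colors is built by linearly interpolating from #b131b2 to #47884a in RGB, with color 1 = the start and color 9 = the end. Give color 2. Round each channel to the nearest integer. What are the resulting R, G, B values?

With 9 swatches and endpoints inclusive, swatch 2 sits at t = (2 − 1)/(9 − 1) = 1/8 ≈ 0.125.
#b131b2 → (177, 49, 178); #47884a → (71, 136, 74).
R = 177 + 0.125 × (71 − 177) = 163.75 → 164
G = 49 + 0.125 × (136 − 49) = 59.875 → 60
B = 178 + 0.125 × (74 − 178) = 165 → 165

(164, 60, 165)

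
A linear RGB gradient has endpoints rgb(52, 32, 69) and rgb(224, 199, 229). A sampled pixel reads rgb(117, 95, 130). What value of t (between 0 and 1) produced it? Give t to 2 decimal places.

Invert the lerp on the R channel (largest span, 172): t = (117 − 52) / (224 − 52) = 65/172 = 0.37791.
Check on G: (95 − 32)/(199 − 32) = 0.3772 ✓

0.38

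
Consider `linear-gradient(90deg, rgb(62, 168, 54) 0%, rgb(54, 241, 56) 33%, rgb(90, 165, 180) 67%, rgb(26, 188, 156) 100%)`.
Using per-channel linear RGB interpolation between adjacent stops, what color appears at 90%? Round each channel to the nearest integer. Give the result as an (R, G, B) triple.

(45, 181, 163)

90% lies between the 67% and 100% stops, so the local fraction is t = (90 − 67)/(100 − 67) = 23/33 ≈ 0.697.
R = 90 + 0.697 × (26 − 90) = 45.392 → 45
G = 165 + 0.697 × (188 − 165) = 181.031 → 181
B = 180 + 0.697 × (156 − 180) = 163.272 → 163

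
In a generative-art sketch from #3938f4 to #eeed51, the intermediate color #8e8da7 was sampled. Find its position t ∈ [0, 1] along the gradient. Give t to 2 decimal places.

0.47

Invert the lerp on the R channel (largest span, 181): t = (142 − 57) / (238 − 57) = 85/181 = 0.46961.
Check on G: (141 − 56)/(237 − 56) = 0.4696 ✓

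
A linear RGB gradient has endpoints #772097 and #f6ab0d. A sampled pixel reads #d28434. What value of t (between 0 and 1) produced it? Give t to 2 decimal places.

0.72

Invert the lerp on the G channel (largest span, 139): t = (132 − 32) / (171 − 32) = 100/139 = 0.71942.
Check on R: (210 − 119)/(246 − 119) = 0.7165 ✓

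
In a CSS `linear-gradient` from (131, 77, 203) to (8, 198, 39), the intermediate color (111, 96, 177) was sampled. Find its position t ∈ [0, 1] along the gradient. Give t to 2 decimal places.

Invert the lerp on the B channel (largest span, 164): t = (177 − 203) / (39 − 203) = -26/-164 = 0.15854.
Check on R: (111 − 131)/(8 − 131) = 0.1626 ✓

0.16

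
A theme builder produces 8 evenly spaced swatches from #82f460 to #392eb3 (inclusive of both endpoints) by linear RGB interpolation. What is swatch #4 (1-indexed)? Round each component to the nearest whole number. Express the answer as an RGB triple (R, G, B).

(99, 159, 132)

With 8 swatches and endpoints inclusive, swatch 4 sits at t = (4 − 1)/(8 − 1) = 3/7 ≈ 0.4286.
#82f460 → (130, 244, 96); #392eb3 → (57, 46, 179).
R = 130 + 0.4286 × (57 − 130) = 98.712 → 99
G = 244 + 0.4286 × (46 − 244) = 159.137 → 159
B = 96 + 0.4286 × (179 − 96) = 131.574 → 132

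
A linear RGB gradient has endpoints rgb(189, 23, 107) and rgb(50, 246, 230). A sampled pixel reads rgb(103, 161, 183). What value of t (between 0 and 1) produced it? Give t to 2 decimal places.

0.62

Invert the lerp on the G channel (largest span, 223): t = (161 − 23) / (246 − 23) = 138/223 = 0.61883.
Check on R: (103 − 189)/(50 − 189) = 0.6187 ✓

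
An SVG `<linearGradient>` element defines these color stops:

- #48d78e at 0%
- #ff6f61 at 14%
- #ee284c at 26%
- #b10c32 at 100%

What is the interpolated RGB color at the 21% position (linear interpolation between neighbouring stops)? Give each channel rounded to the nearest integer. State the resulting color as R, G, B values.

21% lies between the 14% and 26% stops, so the local fraction is t = (21 − 14)/(26 − 14) = 7/12 ≈ 0.5833.
#ff6f61 → (255, 111, 97); #ee284c → (238, 40, 76).
R = 255 + 0.5833 × (238 − 255) = 245.084 → 245
G = 111 + 0.5833 × (40 − 111) = 69.586 → 70
B = 97 + 0.5833 × (76 − 97) = 84.751 → 85

(245, 70, 85)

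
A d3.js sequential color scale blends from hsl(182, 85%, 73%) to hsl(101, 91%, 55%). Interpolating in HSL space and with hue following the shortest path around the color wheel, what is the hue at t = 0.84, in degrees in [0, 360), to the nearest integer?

114

Hue arc: Δh = 101 − 182 = -81° (|Δh| ≤ 180, already the shorter path).
H = 182 + 0.84 × (-81) = 113.96 → 114°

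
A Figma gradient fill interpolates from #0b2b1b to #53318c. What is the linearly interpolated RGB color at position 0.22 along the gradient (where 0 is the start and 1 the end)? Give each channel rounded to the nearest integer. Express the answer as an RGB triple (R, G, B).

(27, 44, 52)

#0b2b1b → (11, 43, 27); #53318c → (83, 49, 140).
R = 11 + 0.22 × (83 − 11) = 11 + 0.22 × 72 = 26.84 → 27
G = 43 + 0.22 × (49 − 43) = 43 + 0.22 × 6 = 44.32 → 44
B = 27 + 0.22 × (140 − 27) = 27 + 0.22 × 113 = 51.86 → 52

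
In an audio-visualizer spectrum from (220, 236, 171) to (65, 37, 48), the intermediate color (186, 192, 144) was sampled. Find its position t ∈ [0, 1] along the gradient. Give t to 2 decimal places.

Invert the lerp on the G channel (largest span, 199): t = (192 − 236) / (37 − 236) = -44/-199 = 0.22111.
Check on R: (186 − 220)/(65 − 220) = 0.2194 ✓

0.22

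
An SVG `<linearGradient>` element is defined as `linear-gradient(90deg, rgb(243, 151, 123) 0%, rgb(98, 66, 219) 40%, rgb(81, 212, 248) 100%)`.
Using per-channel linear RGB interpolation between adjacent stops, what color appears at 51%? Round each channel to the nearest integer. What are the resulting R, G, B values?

(95, 93, 224)

51% lies between the 40% and 100% stops, so the local fraction is t = (51 − 40)/(100 − 40) = 11/60 ≈ 0.1833.
R = 98 + 0.1833 × (81 − 98) = 94.884 → 95
G = 66 + 0.1833 × (212 − 66) = 92.762 → 93
B = 219 + 0.1833 × (248 − 219) = 224.316 → 224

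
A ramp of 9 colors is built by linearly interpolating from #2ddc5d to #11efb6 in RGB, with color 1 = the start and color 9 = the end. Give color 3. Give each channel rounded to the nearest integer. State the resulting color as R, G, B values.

With 9 swatches and endpoints inclusive, swatch 3 sits at t = (3 − 1)/(9 − 1) = 2/8 ≈ 0.25.
#2ddc5d → (45, 220, 93); #11efb6 → (17, 239, 182).
R = 45 + 0.25 × (17 − 45) = 38 → 38
G = 220 + 0.25 × (239 − 220) = 224.75 → 225
B = 93 + 0.25 × (182 − 93) = 115.25 → 115

(38, 225, 115)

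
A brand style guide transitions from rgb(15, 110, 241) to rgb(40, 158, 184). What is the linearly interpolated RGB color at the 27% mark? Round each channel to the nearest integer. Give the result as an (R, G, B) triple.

27% corresponds to t = 0.27.
R = 15 + 0.27 × (40 − 15) = 15 + 0.27 × 25 = 21.75 → 22
G = 110 + 0.27 × (158 − 110) = 110 + 0.27 × 48 = 122.96 → 123
B = 241 + 0.27 × (184 − 241) = 241 + 0.27 × -57 = 225.61 → 226
So the blended color is (22, 123, 226), about #167be2.

(22, 123, 226)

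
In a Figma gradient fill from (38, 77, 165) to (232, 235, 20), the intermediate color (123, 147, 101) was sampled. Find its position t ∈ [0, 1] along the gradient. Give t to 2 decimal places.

Invert the lerp on the R channel (largest span, 194): t = (123 − 38) / (232 − 38) = 85/194 = 0.43814.
Check on G: (147 − 77)/(235 − 77) = 0.443 ✓

0.44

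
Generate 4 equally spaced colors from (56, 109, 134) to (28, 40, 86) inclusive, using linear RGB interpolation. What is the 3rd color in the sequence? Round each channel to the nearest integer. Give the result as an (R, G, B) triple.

With 4 swatches and endpoints inclusive, swatch 3 sits at t = (3 − 1)/(4 − 1) = 2/3 ≈ 0.6667.
R = 56 + 0.6667 × (28 − 56) = 37.332 → 37
G = 109 + 0.6667 × (40 − 109) = 62.998 → 63
B = 134 + 0.6667 × (86 − 134) = 101.998 → 102

(37, 63, 102)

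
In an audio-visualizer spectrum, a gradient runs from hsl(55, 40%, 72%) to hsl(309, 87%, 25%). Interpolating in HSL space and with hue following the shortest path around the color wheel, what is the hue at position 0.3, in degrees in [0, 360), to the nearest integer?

23

Hue: 309 − 55 = 254°, but |254| > 180 so the shorter arc goes the other way: Δh = 254 − 360 = -106°.
H = 55 + 0.3 × (-106) = 23.2 → 23°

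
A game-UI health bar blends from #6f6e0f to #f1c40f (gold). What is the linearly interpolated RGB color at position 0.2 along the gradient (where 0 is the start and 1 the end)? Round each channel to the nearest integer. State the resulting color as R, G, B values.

#6f6e0f → (111, 110, 15); #f1c40f → (241, 196, 15).
R = 111 + 0.2 × (241 − 111) = 111 + 0.2 × 130 = 137 → 137
G = 110 + 0.2 × (196 − 110) = 110 + 0.2 × 86 = 127.2 → 127
B = 15 + 0.2 × (15 − 15) = 15 + 0.2 × 0 = 15 → 15

(137, 127, 15)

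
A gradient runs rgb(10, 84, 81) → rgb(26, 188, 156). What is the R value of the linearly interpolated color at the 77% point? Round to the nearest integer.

22

R = 10 + 0.77 × (26 − 10) = 22.32 → 22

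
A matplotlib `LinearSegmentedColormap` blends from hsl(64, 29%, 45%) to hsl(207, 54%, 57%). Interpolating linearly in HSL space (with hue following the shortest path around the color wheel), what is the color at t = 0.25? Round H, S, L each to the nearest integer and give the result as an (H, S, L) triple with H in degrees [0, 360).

Hue arc: Δh = 207 − 64 = 143° (|Δh| ≤ 180, already the shorter path).
H = 64 + 0.25 × (143) = 99.75 → 100°
S = 29 + 0.25 × (54 − 29) = 35.25 → 35%
L = 45 + 0.25 × (57 − 45) = 48 → 48%

(100, 35, 48)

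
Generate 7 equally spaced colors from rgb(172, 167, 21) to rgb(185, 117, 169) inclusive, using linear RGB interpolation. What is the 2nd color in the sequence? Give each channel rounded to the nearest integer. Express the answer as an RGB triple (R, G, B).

With 7 swatches and endpoints inclusive, swatch 2 sits at t = (2 − 1)/(7 − 1) = 1/6 ≈ 0.1667.
R = 172 + 0.1667 × (185 − 172) = 174.167 → 174
G = 167 + 0.1667 × (117 − 167) = 158.665 → 159
B = 21 + 0.1667 × (169 − 21) = 45.672 → 46

(174, 159, 46)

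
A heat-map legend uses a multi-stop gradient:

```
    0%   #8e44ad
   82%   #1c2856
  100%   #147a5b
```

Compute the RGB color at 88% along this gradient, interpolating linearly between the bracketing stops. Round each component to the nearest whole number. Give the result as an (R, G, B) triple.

88% lies between the 82% and 100% stops, so the local fraction is t = (88 − 82)/(100 − 82) = 6/18 ≈ 0.3333.
#1c2856 → (28, 40, 86); #147a5b → (20, 122, 91).
R = 28 + 0.3333 × (20 − 28) = 25.334 → 25
G = 40 + 0.3333 × (122 − 40) = 67.331 → 67
B = 86 + 0.3333 × (91 − 86) = 87.666 → 88

(25, 67, 88)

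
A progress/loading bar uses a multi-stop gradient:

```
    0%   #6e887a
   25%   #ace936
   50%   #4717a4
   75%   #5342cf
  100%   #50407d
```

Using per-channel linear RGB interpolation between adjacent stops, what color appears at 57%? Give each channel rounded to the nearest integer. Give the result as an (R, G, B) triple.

(74, 35, 176)

57% lies between the 50% and 75% stops, so the local fraction is t = (57 − 50)/(75 − 50) = 7/25 ≈ 0.28.
#4717a4 → (71, 23, 164); #5342cf → (83, 66, 207).
R = 71 + 0.28 × (83 − 71) = 74.36 → 74
G = 23 + 0.28 × (66 − 23) = 35.04 → 35
B = 164 + 0.28 × (207 − 164) = 176.04 → 176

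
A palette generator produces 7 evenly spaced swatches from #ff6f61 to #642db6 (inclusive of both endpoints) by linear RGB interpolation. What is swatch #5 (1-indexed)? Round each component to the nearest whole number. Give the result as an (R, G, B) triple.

With 7 swatches and endpoints inclusive, swatch 5 sits at t = (5 − 1)/(7 − 1) = 4/6 ≈ 0.6667.
#ff6f61 → (255, 111, 97); #642db6 → (100, 45, 182).
R = 255 + 0.6667 × (100 − 255) = 151.661 → 152
G = 111 + 0.6667 × (45 − 111) = 66.998 → 67
B = 97 + 0.6667 × (182 − 97) = 153.669 → 154

(152, 67, 154)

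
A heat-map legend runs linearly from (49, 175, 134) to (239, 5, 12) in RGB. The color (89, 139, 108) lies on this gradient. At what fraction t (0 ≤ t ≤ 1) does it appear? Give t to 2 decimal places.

0.21

Invert the lerp on the R channel (largest span, 190): t = (89 − 49) / (239 − 49) = 40/190 = 0.21053.
Check on G: (139 − 175)/(5 − 175) = 0.2118 ✓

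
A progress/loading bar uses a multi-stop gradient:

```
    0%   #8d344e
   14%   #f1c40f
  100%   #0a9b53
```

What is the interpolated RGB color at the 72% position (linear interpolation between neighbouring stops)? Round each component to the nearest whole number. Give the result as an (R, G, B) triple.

72% lies between the 14% and 100% stops, so the local fraction is t = (72 − 14)/(100 − 14) = 58/86 ≈ 0.6744.
#f1c40f → (241, 196, 15); #0a9b53 → (10, 155, 83).
R = 241 + 0.6744 × (10 − 241) = 85.214 → 85
G = 196 + 0.6744 × (155 − 196) = 168.35 → 168
B = 15 + 0.6744 × (83 − 15) = 60.859 → 61

(85, 168, 61)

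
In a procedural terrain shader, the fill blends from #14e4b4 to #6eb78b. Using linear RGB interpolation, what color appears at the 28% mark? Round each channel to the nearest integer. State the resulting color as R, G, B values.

#14e4b4 → (20, 228, 180); #6eb78b → (110, 183, 139).
28% corresponds to t = 0.28.
R = 20 + 0.28 × (110 − 20) = 20 + 0.28 × 90 = 45.2 → 45
G = 228 + 0.28 × (183 − 228) = 228 + 0.28 × -45 = 215.4 → 215
B = 180 + 0.28 × (139 − 180) = 180 + 0.28 × -41 = 168.52 → 169
So the blended color is (45, 215, 169), about #2dd7a9.

(45, 215, 169)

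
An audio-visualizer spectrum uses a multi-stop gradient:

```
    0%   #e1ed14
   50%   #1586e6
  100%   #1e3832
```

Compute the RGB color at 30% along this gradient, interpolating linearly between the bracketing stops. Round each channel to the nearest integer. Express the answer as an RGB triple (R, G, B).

30% lies between the 0% and 50% stops, so the local fraction is t = (30 − 0)/(50 − 0) = 30/50 ≈ 0.6.
#e1ed14 → (225, 237, 20); #1586e6 → (21, 134, 230).
R = 225 + 0.6 × (21 − 225) = 102.6 → 103
G = 237 + 0.6 × (134 − 237) = 175.2 → 175
B = 20 + 0.6 × (230 − 20) = 146 → 146

(103, 175, 146)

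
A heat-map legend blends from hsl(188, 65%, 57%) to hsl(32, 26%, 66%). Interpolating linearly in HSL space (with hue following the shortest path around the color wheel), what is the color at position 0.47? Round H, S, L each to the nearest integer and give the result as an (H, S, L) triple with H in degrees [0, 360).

Hue arc: Δh = 32 − 188 = -156° (|Δh| ≤ 180, already the shorter path).
H = 188 + 0.47 × (-156) = 114.68 → 115°
S = 65 + 0.47 × (26 − 65) = 46.67 → 47%
L = 57 + 0.47 × (66 − 57) = 61.23 → 61%

(115, 47, 61)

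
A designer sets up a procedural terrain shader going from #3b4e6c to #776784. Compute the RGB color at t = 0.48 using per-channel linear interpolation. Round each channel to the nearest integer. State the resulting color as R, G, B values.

#3b4e6c → (59, 78, 108); #776784 → (119, 103, 132).
R = 59 + 0.48 × (119 − 59) = 59 + 0.48 × 60 = 87.8 → 88
G = 78 + 0.48 × (103 − 78) = 78 + 0.48 × 25 = 90 → 90
B = 108 + 0.48 × (132 − 108) = 108 + 0.48 × 24 = 119.52 → 120
So the blended color is (88, 90, 120), about #585a78.

(88, 90, 120)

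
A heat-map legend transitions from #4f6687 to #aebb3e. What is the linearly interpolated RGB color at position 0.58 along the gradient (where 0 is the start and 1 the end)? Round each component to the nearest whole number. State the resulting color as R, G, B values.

#4f6687 → (79, 102, 135); #aebb3e → (174, 187, 62).
R = 79 + 0.58 × (174 − 79) = 79 + 0.58 × 95 = 134.1 → 134
G = 102 + 0.58 × (187 − 102) = 102 + 0.58 × 85 = 151.3 → 151
B = 135 + 0.58 × (62 − 135) = 135 + 0.58 × -73 = 92.66 → 93

(134, 151, 93)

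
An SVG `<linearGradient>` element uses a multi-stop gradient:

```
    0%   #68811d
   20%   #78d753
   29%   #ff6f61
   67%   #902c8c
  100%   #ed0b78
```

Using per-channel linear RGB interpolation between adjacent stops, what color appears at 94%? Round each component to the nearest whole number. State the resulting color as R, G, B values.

(220, 17, 124)

94% lies between the 67% and 100% stops, so the local fraction is t = (94 − 67)/(100 − 67) = 27/33 ≈ 0.8182.
#902c8c → (144, 44, 140); #ed0b78 → (237, 11, 120).
R = 144 + 0.8182 × (237 − 144) = 220.093 → 220
G = 44 + 0.8182 × (11 − 44) = 16.999 → 17
B = 140 + 0.8182 × (120 − 140) = 123.636 → 124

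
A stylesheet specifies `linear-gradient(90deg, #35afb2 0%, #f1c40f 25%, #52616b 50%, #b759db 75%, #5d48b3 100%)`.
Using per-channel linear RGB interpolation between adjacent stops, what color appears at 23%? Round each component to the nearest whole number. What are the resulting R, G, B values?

(226, 194, 28)

23% lies between the 0% and 25% stops, so the local fraction is t = (23 − 0)/(25 − 0) = 23/25 ≈ 0.92.
#35afb2 → (53, 175, 178); #f1c40f → (241, 196, 15).
R = 53 + 0.92 × (241 − 53) = 225.96 → 226
G = 175 + 0.92 × (196 − 175) = 194.32 → 194
B = 178 + 0.92 × (15 − 178) = 28.04 → 28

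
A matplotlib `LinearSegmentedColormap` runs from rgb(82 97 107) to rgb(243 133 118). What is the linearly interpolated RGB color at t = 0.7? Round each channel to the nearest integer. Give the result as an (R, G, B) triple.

(195, 122, 115)

R = 82 + 0.7 × (243 − 82) = 82 + 0.7 × 161 = 194.7 → 195
G = 97 + 0.7 × (133 − 97) = 97 + 0.7 × 36 = 122.2 → 122
B = 107 + 0.7 × (118 − 107) = 107 + 0.7 × 11 = 114.7 → 115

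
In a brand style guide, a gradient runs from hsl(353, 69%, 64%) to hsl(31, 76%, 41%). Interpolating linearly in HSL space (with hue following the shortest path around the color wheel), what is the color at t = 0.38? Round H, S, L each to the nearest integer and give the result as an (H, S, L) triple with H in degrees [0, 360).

(7, 72, 55)

Hue: 31 − 353 = -322°, but |-322| > 180 so the shorter arc goes the other way: Δh = -322 + 360 = 38°.
H = 353 + 0.38 × (38) = 367.44 → 367 → 367 mod 360 = 7°
S = 69 + 0.38 × (76 − 69) = 71.66 → 72%
L = 64 + 0.38 × (41 − 64) = 55.26 → 55%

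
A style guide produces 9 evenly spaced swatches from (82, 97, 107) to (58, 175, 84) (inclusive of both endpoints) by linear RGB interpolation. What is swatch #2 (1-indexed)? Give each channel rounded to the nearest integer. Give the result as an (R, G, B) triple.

(79, 107, 104)

With 9 swatches and endpoints inclusive, swatch 2 sits at t = (2 − 1)/(9 − 1) = 1/8 ≈ 0.125.
R = 82 + 0.125 × (58 − 82) = 79 → 79
G = 97 + 0.125 × (175 − 97) = 106.75 → 107
B = 107 + 0.125 × (84 − 107) = 104.125 → 104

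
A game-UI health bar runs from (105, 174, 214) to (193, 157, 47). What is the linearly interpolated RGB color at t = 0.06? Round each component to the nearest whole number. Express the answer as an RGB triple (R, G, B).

(110, 173, 204)

R = 105 + 0.06 × (193 − 105) = 105 + 0.06 × 88 = 110.28 → 110
G = 174 + 0.06 × (157 − 174) = 174 + 0.06 × -17 = 172.98 → 173
B = 214 + 0.06 × (47 − 214) = 214 + 0.06 × -167 = 203.98 → 204
So the blended color is (110, 173, 204), about #6eadcc.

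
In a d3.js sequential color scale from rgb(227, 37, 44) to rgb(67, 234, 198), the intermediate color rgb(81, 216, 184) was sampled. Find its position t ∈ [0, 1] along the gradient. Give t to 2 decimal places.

Invert the lerp on the G channel (largest span, 197): t = (216 − 37) / (234 − 37) = 179/197 = 0.90863.
Check on R: (81 − 227)/(67 − 227) = 0.9125 ✓

0.91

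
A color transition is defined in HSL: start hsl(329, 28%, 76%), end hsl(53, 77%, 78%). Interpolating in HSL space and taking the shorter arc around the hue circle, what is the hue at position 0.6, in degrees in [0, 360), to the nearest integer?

19

Hue: 53 − 329 = -276°, but |-276| > 180 so the shorter arc goes the other way: Δh = -276 + 360 = 84°.
H = 329 + 0.6 × (84) = 379.4 → 379 → 379 mod 360 = 19°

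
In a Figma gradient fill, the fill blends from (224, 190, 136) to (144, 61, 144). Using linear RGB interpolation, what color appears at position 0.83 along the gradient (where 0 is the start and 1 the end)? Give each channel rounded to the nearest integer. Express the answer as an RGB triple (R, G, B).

(158, 83, 143)

R = 224 + 0.83 × (144 − 224) = 224 + 0.83 × -80 = 157.6 → 158
G = 190 + 0.83 × (61 − 190) = 190 + 0.83 × -129 = 82.93 → 83
B = 136 + 0.83 × (144 − 136) = 136 + 0.83 × 8 = 142.64 → 143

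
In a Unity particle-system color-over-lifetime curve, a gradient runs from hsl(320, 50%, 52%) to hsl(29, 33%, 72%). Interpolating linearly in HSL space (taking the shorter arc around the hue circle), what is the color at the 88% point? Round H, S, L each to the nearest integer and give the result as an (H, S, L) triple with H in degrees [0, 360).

(21, 35, 70)

Hue: 29 − 320 = -291°, but |-291| > 180 so the shorter arc goes the other way: Δh = -291 + 360 = 69°.
H = 320 + 0.88 × (69) = 380.72 → 381 → 381 mod 360 = 21°
S = 50 + 0.88 × (33 − 50) = 35.04 → 35%
L = 52 + 0.88 × (72 − 52) = 69.6 → 70%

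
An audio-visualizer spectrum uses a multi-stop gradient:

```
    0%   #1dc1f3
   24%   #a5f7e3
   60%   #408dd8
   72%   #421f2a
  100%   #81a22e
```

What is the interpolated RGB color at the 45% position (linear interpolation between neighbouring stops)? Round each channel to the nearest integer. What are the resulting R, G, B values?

45% lies between the 24% and 60% stops, so the local fraction is t = (45 − 24)/(60 − 24) = 21/36 ≈ 0.5833.
#a5f7e3 → (165, 247, 227); #408dd8 → (64, 141, 216).
R = 165 + 0.5833 × (64 − 165) = 106.087 → 106
G = 247 + 0.5833 × (141 − 247) = 185.17 → 185
B = 227 + 0.5833 × (216 − 227) = 220.584 → 221

(106, 185, 221)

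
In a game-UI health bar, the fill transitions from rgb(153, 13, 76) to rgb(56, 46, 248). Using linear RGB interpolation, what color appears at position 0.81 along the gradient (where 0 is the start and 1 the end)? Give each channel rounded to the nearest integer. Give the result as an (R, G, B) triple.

R = 153 + 0.81 × (56 − 153) = 153 + 0.81 × -97 = 74.43 → 74
G = 13 + 0.81 × (46 − 13) = 13 + 0.81 × 33 = 39.73 → 40
B = 76 + 0.81 × (248 − 76) = 76 + 0.81 × 172 = 215.32 → 215
So the blended color is (74, 40, 215), about #4a28d7.

(74, 40, 215)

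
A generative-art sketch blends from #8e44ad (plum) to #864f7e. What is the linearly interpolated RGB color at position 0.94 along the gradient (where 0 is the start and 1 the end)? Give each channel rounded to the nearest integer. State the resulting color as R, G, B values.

#8e44ad → (142, 68, 173); #864f7e → (134, 79, 126).
R = 142 + 0.94 × (134 − 142) = 142 + 0.94 × -8 = 134.48 → 134
G = 68 + 0.94 × (79 − 68) = 68 + 0.94 × 11 = 78.34 → 78
B = 173 + 0.94 × (126 − 173) = 173 + 0.94 × -47 = 128.82 → 129

(134, 78, 129)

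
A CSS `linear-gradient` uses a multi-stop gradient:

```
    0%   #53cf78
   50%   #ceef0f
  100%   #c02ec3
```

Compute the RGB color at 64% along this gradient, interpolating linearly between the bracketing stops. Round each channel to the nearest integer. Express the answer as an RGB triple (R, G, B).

(202, 185, 65)

64% lies between the 50% and 100% stops, so the local fraction is t = (64 − 50)/(100 − 50) = 14/50 ≈ 0.28.
#ceef0f → (206, 239, 15); #c02ec3 → (192, 46, 195).
R = 206 + 0.28 × (192 − 206) = 202.08 → 202
G = 239 + 0.28 × (46 − 239) = 184.96 → 185
B = 15 + 0.28 × (195 − 15) = 65.4 → 65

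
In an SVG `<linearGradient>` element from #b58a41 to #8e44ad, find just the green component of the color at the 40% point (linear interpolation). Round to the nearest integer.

110

G₁ = 138 (from #b58a41), G₂ = 68 (from #8e44ad).
G = 138 + 0.4 × (68 − 138) = 110 → 110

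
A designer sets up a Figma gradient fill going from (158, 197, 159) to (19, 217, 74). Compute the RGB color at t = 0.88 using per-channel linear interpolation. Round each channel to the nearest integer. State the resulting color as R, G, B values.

(36, 215, 84)

R = 158 + 0.88 × (19 − 158) = 158 + 0.88 × -139 = 35.68 → 36
G = 197 + 0.88 × (217 − 197) = 197 + 0.88 × 20 = 214.6 → 215
B = 159 + 0.88 × (74 − 159) = 159 + 0.88 × -85 = 84.2 → 84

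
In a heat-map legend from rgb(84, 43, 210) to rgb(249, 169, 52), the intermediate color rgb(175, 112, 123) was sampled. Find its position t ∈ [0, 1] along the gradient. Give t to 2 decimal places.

0.55

Invert the lerp on the R channel (largest span, 165): t = (175 − 84) / (249 − 84) = 91/165 = 0.55152.
Check on G: (112 − 43)/(169 − 43) = 0.5476 ✓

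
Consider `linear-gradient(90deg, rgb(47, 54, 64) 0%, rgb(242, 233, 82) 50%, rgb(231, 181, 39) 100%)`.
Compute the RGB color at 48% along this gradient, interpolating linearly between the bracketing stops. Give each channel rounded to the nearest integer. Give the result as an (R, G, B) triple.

48% lies between the 0% and 50% stops, so the local fraction is t = (48 − 0)/(50 − 0) = 48/50 ≈ 0.96.
R = 47 + 0.96 × (242 − 47) = 234.2 → 234
G = 54 + 0.96 × (233 − 54) = 225.84 → 226
B = 64 + 0.96 × (82 − 64) = 81.28 → 81

(234, 226, 81)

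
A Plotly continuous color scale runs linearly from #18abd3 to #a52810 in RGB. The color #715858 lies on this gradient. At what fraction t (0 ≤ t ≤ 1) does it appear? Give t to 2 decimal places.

Invert the lerp on the B channel (largest span, 195): t = (88 − 211) / (16 − 211) = -123/-195 = 0.63077.
Check on R: (113 − 24)/(165 − 24) = 0.6312 ✓

0.63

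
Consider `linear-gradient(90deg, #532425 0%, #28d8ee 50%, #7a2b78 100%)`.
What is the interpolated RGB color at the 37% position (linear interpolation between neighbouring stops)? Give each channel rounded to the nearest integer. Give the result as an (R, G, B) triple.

(51, 169, 186)

37% lies between the 0% and 50% stops, so the local fraction is t = (37 − 0)/(50 − 0) = 37/50 ≈ 0.74.
#532425 → (83, 36, 37); #28d8ee → (40, 216, 238).
R = 83 + 0.74 × (40 − 83) = 51.18 → 51
G = 36 + 0.74 × (216 − 36) = 169.2 → 169
B = 37 + 0.74 × (238 − 37) = 185.74 → 186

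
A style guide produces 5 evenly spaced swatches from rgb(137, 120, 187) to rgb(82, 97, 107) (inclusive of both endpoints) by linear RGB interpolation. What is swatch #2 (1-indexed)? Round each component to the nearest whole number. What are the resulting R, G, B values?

With 5 swatches and endpoints inclusive, swatch 2 sits at t = (2 − 1)/(5 − 1) = 1/4 ≈ 0.25.
R = 137 + 0.25 × (82 − 137) = 123.25 → 123
G = 120 + 0.25 × (97 − 120) = 114.25 → 114
B = 187 + 0.25 × (107 − 187) = 167 → 167

(123, 114, 167)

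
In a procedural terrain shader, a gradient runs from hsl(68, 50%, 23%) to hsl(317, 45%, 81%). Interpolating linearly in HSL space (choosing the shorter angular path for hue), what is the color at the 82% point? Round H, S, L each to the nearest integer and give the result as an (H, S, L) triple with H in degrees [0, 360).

Hue: 317 − 68 = 249°, but |249| > 180 so the shorter arc goes the other way: Δh = 249 − 360 = -111°.
H = 68 + 0.82 × (-111) = -23.02 → -23 → -23 mod 360 = 337°
S = 50 + 0.82 × (45 − 50) = 45.9 → 46%
L = 23 + 0.82 × (81 − 23) = 70.56 → 71%

(337, 46, 71)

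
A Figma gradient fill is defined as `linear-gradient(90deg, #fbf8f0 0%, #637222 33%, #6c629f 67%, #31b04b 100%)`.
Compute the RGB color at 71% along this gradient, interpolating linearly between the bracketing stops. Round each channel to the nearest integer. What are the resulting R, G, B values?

71% lies between the 67% and 100% stops, so the local fraction is t = (71 − 67)/(100 − 67) = 4/33 ≈ 0.1212.
#6c629f → (108, 98, 159); #31b04b → (49, 176, 75).
R = 108 + 0.1212 × (49 − 108) = 100.849 → 101
G = 98 + 0.1212 × (176 − 98) = 107.454 → 107
B = 159 + 0.1212 × (75 − 159) = 148.819 → 149

(101, 107, 149)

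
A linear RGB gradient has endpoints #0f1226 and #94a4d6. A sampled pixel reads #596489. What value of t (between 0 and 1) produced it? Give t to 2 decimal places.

Invert the lerp on the B channel (largest span, 176): t = (137 − 38) / (214 − 38) = 99/176 = 0.5625.
Check on R: (89 − 15)/(148 − 15) = 0.5564 ✓

0.56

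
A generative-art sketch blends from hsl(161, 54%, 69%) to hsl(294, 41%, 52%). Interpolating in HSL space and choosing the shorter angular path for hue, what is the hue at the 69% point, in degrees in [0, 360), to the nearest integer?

253

Hue arc: Δh = 294 − 161 = 133° (|Δh| ≤ 180, already the shorter path).
H = 161 + 0.69 × (133) = 252.77 → 253°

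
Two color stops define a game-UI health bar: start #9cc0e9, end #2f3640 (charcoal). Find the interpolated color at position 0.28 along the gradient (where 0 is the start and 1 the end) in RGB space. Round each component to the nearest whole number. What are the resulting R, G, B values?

#9cc0e9 → (156, 192, 233); #2f3640 → (47, 54, 64).
R = 156 + 0.28 × (47 − 156) = 156 + 0.28 × -109 = 125.48 → 125
G = 192 + 0.28 × (54 − 192) = 192 + 0.28 × -138 = 153.36 → 153
B = 233 + 0.28 × (64 − 233) = 233 + 0.28 × -169 = 185.68 → 186

(125, 153, 186)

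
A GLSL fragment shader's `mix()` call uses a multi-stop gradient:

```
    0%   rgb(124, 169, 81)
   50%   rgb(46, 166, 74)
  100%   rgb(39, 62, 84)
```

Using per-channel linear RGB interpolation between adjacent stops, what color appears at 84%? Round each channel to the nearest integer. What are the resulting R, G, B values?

(41, 95, 81)

84% lies between the 50% and 100% stops, so the local fraction is t = (84 − 50)/(100 − 50) = 34/50 ≈ 0.68.
R = 46 + 0.68 × (39 − 46) = 41.24 → 41
G = 166 + 0.68 × (62 − 166) = 95.28 → 95
B = 74 + 0.68 × (84 − 74) = 80.8 → 81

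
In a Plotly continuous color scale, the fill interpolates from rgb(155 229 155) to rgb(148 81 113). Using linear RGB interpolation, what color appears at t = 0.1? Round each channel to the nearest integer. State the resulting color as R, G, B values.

(154, 214, 151)

R = 155 + 0.1 × (148 − 155) = 155 + 0.1 × -7 = 154.3 → 154
G = 229 + 0.1 × (81 − 229) = 229 + 0.1 × -148 = 214.2 → 214
B = 155 + 0.1 × (113 − 155) = 155 + 0.1 × -42 = 150.8 → 151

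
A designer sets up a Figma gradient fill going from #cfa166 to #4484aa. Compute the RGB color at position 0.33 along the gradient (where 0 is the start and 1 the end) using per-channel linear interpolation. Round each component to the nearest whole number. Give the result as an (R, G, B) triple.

#cfa166 → (207, 161, 102); #4484aa → (68, 132, 170).
R = 207 + 0.33 × (68 − 207) = 207 + 0.33 × -139 = 161.13 → 161
G = 161 + 0.33 × (132 − 161) = 161 + 0.33 × -29 = 151.43 → 151
B = 102 + 0.33 × (170 − 102) = 102 + 0.33 × 68 = 124.44 → 124

(161, 151, 124)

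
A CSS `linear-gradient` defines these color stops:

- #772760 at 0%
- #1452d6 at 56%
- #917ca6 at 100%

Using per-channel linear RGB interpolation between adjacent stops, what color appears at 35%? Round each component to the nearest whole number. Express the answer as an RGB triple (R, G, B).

(57, 66, 170)

35% lies between the 0% and 56% stops, so the local fraction is t = (35 − 0)/(56 − 0) = 35/56 ≈ 0.625.
#772760 → (119, 39, 96); #1452d6 → (20, 82, 214).
R = 119 + 0.625 × (20 − 119) = 57.125 → 57
G = 39 + 0.625 × (82 − 39) = 65.875 → 66
B = 96 + 0.625 × (214 − 96) = 169.75 → 170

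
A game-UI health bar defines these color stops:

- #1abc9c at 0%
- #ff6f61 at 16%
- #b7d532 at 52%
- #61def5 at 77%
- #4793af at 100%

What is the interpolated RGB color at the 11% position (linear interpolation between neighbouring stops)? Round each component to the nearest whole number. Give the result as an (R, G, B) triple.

11% lies between the 0% and 16% stops, so the local fraction is t = (11 − 0)/(16 − 0) = 11/16 ≈ 0.6875.
#1abc9c → (26, 188, 156); #ff6f61 → (255, 111, 97).
R = 26 + 0.6875 × (255 − 26) = 183.438 → 183
G = 188 + 0.6875 × (111 − 188) = 135.062 → 135
B = 156 + 0.6875 × (97 − 156) = 115.438 → 115

(183, 135, 115)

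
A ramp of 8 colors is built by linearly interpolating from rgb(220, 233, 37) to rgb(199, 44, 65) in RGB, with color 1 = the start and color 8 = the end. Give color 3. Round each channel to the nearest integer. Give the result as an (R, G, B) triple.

With 8 swatches and endpoints inclusive, swatch 3 sits at t = (3 − 1)/(8 − 1) = 2/7 ≈ 0.2857.
R = 220 + 0.2857 × (199 − 220) = 214 → 214
G = 233 + 0.2857 × (44 − 233) = 179.003 → 179
B = 37 + 0.2857 × (65 − 37) = 45 → 45

(214, 179, 45)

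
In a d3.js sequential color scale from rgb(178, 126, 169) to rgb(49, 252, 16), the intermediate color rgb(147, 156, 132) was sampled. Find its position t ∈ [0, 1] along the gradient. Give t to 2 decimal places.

Invert the lerp on the B channel (largest span, 153): t = (132 − 169) / (16 − 169) = -37/-153 = 0.24183.
Check on R: (147 − 178)/(49 − 178) = 0.2403 ✓

0.24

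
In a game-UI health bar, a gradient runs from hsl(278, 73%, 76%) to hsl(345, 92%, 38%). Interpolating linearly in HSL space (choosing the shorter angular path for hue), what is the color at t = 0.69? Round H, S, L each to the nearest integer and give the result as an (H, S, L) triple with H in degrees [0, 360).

(324, 86, 50)

Hue arc: Δh = 345 − 278 = 67° (|Δh| ≤ 180, already the shorter path).
H = 278 + 0.69 × (67) = 324.23 → 324°
S = 73 + 0.69 × (92 − 73) = 86.11 → 86%
L = 76 + 0.69 × (38 − 76) = 49.78 → 50%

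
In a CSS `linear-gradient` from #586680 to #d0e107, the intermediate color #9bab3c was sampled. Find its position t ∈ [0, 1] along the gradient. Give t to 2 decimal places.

0.56

Invert the lerp on the G channel (largest span, 123): t = (171 − 102) / (225 − 102) = 69/123 = 0.56098.
Check on R: (155 − 88)/(208 − 88) = 0.5583 ✓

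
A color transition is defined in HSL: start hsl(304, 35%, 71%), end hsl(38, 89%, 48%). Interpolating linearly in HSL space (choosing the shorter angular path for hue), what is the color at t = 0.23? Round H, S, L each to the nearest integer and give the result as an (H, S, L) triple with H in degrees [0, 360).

(326, 47, 66)

Hue: 38 − 304 = -266°, but |-266| > 180 so the shorter arc goes the other way: Δh = -266 + 360 = 94°.
H = 304 + 0.23 × (94) = 325.62 → 326°
S = 35 + 0.23 × (89 − 35) = 47.42 → 47%
L = 71 + 0.23 × (48 − 71) = 65.71 → 66%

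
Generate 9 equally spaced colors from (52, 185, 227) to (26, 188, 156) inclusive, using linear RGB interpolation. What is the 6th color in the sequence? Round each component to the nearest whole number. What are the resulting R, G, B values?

With 9 swatches and endpoints inclusive, swatch 6 sits at t = (6 − 1)/(9 − 1) = 5/8 ≈ 0.625.
R = 52 + 0.625 × (26 − 52) = 35.75 → 36
G = 185 + 0.625 × (188 − 185) = 186.875 → 187
B = 227 + 0.625 × (156 − 227) = 182.625 → 183

(36, 187, 183)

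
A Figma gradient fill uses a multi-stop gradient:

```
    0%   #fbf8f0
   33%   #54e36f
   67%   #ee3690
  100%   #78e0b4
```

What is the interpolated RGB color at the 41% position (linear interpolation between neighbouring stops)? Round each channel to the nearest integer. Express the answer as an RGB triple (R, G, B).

41% lies between the 33% and 67% stops, so the local fraction is t = (41 − 33)/(67 − 33) = 8/34 ≈ 0.2353.
#54e36f → (84, 227, 111); #ee3690 → (238, 54, 144).
R = 84 + 0.2353 × (238 − 84) = 120.236 → 120
G = 227 + 0.2353 × (54 − 227) = 186.293 → 186
B = 111 + 0.2353 × (144 − 111) = 118.765 → 119

(120, 186, 119)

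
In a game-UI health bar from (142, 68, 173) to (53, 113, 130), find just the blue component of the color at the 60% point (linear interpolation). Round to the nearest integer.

B = 173 + 0.6 × (130 − 173) = 147.2 → 147

147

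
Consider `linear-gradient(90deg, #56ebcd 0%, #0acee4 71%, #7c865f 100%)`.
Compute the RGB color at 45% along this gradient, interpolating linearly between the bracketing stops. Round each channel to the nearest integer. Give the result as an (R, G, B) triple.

45% lies between the 0% and 71% stops, so the local fraction is t = (45 − 0)/(71 − 0) = 45/71 ≈ 0.6338.
#56ebcd → (86, 235, 205); #0acee4 → (10, 206, 228).
R = 86 + 0.6338 × (10 − 86) = 37.831 → 38
G = 235 + 0.6338 × (206 − 235) = 216.62 → 217
B = 205 + 0.6338 × (228 − 205) = 219.577 → 220

(38, 217, 220)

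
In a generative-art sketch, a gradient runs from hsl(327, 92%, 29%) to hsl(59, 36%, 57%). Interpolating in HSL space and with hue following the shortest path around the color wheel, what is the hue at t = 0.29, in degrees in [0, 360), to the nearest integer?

354

Hue: 59 − 327 = -268°, but |-268| > 180 so the shorter arc goes the other way: Δh = -268 + 360 = 92°.
H = 327 + 0.29 × (92) = 353.68 → 354°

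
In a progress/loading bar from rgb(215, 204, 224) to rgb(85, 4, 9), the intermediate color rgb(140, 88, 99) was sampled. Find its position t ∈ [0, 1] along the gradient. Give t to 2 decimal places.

0.58

Invert the lerp on the B channel (largest span, 215): t = (99 − 224) / (9 − 224) = -125/-215 = 0.5814.
Check on R: (140 − 215)/(85 − 215) = 0.5769 ✓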